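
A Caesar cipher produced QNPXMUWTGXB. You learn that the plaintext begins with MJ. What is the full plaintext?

MJLTIQSPCTX

From the crib: Q(16)−M(12)=4, so the shift is 4.
Subtract 4 from each ciphertext letter:
Q(16): 16−4=12 → M
N(13): 13−4=9 → J
P(15): 15−4=11 → L
X(23): 23−4=19 → T
M(12): 12−4=8 → I
U(20): 20−4=16 → Q
W(22): 22−4=18 → S
T(19): 19−4=15 → P
G(6): 6−4=2 → C
X(23): 23−4=19 → T
B(1): 1−4=-3≡23 → X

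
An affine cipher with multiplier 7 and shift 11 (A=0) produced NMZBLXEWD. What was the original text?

EPCGAYZJK

The inverse of 7 mod 26 is 15, since 7·15=105≡1. Apply D(y)=15·(y−11) mod 26:
N(13): 15·(13−11)=30≡4 → E
M(12): 15·(12−11)=15 → P
Z(25): 15·(25−11)=210≡2 → C
B(1): 15·(1−11)=-150≡6 → G
L(11): 15·(11−11)=0 → A
X(23): 15·(23−11)=180≡24 → Y
E(4): 15·(4−11)=-105≡25 → Z
W(22): 15·(22−11)=165≡9 → J
D(3): 15·(3−11)=-120≡10 → K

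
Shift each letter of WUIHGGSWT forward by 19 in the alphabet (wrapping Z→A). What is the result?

W(22): 22+19=41≡15 → P
U(20): 20+19=39≡13 → N
I(8): 8+19=27≡1 → B
H(7): 7+19=26≡0 → A
G(6): 6+19=25 → Z
G(6): 6+19=25 → Z
S(18): 18+19=37≡11 → L
W(22): 22+19=41≡15 → P
T(19): 19+19=38≡12 → M

PNBAZZLPM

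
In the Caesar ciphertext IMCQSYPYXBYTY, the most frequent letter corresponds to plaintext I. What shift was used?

The most frequent ciphertext letter is Y (appears 4 times).
Y is position 24; I is position 8.
Shift = 16.

16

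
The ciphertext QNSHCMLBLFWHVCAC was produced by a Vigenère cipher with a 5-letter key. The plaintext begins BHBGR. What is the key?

PGRBL

Subtract each crib letter from the matching ciphertext letter (mod 26):
Q(16)−B(1)=15 → P
N(13)−H(7)=6 → G
S(18)−B(1)=17 → R
H(7)−G(6)=1 → B
C(2)−R(17)=-15≡11 → L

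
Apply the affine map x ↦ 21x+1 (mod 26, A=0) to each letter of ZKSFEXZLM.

Z(25): 21·25+1=526≡6 → G
K(10): 21·10+1=211≡3 → D
S(18): 21·18+1=379≡15 → P
F(5): 21·5+1=106≡2 → C
E(4): 21·4+1=85≡7 → H
X(23): 21·23+1=484≡16 → Q
Z(25): 21·25+1=526≡6 → G
L(11): 21·11+1=232≡24 → Y
M(12): 21·12+1=253≡19 → T

GDPCHQGYT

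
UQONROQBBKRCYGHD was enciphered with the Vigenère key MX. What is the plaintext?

Repeat the key across the ciphertext: MXMXMXMXMXMXMXMX
U(20)−M(12): 8 → I
Q(16)−X(23): -7≡19 → T
O(14)−M(12): 2 → C
N(13)−X(23): -10≡16 → Q
R(17)−M(12): 5 → F
O(14)−X(23): -9≡17 → R
Q(16)−M(12): 4 → E
B(1)−X(23): -22≡4 → E
B(1)−M(12): -11≡15 → P
K(10)−X(23): -13≡13 → N
R(17)−M(12): 5 → F
C(2)−X(23): -21≡5 → F
Y(24)−M(12): 12 → M
G(6)−X(23): -17≡9 → J
H(7)−M(12): -5≡21 → V
D(3)−X(23): -20≡6 → G

ITCQFREEPNFFMJVG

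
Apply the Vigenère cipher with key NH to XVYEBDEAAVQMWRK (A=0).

KCLLOKRHNCDTJYX

Repeat the key across the message: NHNHNHNHNHNHNHN
X(23)+N(13): 36≡10 → K
V(21)+H(7): 28≡2 → C
Y(24)+N(13): 37≡11 → L
E(4)+H(7): 11 → L
B(1)+N(13): 14 → O
D(3)+H(7): 10 → K
E(4)+N(13): 17 → R
A(0)+H(7): 7 → H
A(0)+N(13): 13 → N
V(21)+H(7): 28≡2 → C
Q(16)+N(13): 29≡3 → D
M(12)+H(7): 19 → T
W(22)+N(13): 35≡9 → J
R(17)+H(7): 24 → Y
K(10)+N(13): 23 → X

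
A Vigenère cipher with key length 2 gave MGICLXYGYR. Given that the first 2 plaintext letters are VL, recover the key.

Subtract each crib letter from the matching ciphertext letter (mod 26):
M(12)−V(21)=-9≡17 → R
G(6)−L(11)=-5≡21 → V

RV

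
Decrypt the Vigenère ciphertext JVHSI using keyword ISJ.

BDYKQ

Repeat the key across the ciphertext: ISJIS
J(9)−I(8): 1 → B
V(21)−S(18): 3 → D
H(7)−J(9): -2≡24 → Y
S(18)−I(8): 10 → K
I(8)−S(18): -10≡16 → Q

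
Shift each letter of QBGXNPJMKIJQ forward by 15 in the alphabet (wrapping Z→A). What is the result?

Q(16): 16+15=31≡5 → F
B(1): 1+15=16 → Q
G(6): 6+15=21 → V
X(23): 23+15=38≡12 → M
N(13): 13+15=28≡2 → C
P(15): 15+15=30≡4 → E
J(9): 9+15=24 → Y
M(12): 12+15=27≡1 → B
K(10): 10+15=25 → Z
I(8): 8+15=23 → X
J(9): 9+15=24 → Y
Q(16): 16+15=31≡5 → F

FQVMCEYBZXYF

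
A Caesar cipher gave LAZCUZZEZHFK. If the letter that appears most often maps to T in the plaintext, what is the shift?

The most frequent ciphertext letter is Z (appears 4 times).
Z is position 25; T is position 19.
Shift = 6.

6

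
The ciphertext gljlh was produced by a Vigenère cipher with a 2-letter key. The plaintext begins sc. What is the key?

oj

Subtract each crib letter from the matching ciphertext letter (mod 26):
g(6)−s(18)=-12≡14 → o
l(11)−c(2)=9 → j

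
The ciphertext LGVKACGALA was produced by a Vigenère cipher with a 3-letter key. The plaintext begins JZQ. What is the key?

CHF

Subtract each crib letter from the matching ciphertext letter (mod 26):
L(11)−J(9)=2 → C
G(6)−Z(25)=-19≡7 → H
V(21)−Q(16)=5 → F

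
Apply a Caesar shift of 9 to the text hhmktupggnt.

qqvtcdyppwc

h(7): 7+9=16 → q
h(7): 7+9=16 → q
m(12): 12+9=21 → v
k(10): 10+9=19 → t
t(19): 19+9=28≡2 → c
u(20): 20+9=29≡3 → d
p(15): 15+9=24 → y
g(6): 6+9=15 → p
g(6): 6+9=15 → p
n(13): 13+9=22 → w
t(19): 19+9=28≡2 → c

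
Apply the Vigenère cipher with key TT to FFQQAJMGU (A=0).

YYJJTCFZN

Repeat the key across the message: TTTTTTTTT
F(5)+T(19): 24 → Y
F(5)+T(19): 24 → Y
Q(16)+T(19): 35≡9 → J
Q(16)+T(19): 35≡9 → J
A(0)+T(19): 19 → T
J(9)+T(19): 28≡2 → C
M(12)+T(19): 31≡5 → F
G(6)+T(19): 25 → Z
U(20)+T(19): 39≡13 → N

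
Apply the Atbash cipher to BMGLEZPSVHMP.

YNTOVAKHESNK

B(1) → Y(24)
M(12) → N(13)
G(6) → T(19)
L(11) → O(14)
E(4) → V(21)
Z(25) → A(0)
P(15) → K(10)
S(18) → H(7)
V(21) → E(4)
H(7) → S(18)
M(12) → N(13)
P(15) → K(10)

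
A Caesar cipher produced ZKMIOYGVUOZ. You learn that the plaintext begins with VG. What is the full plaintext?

From the crib: Z(25)−V(21)=4, so the shift is 4.
Subtract 4 from each ciphertext letter:
Z(25): 25−4=21 → V
K(10): 10−4=6 → G
M(12): 12−4=8 → I
I(8): 8−4=4 → E
O(14): 14−4=10 → K
Y(24): 24−4=20 → U
G(6): 6−4=2 → C
V(21): 21−4=17 → R
U(20): 20−4=16 → Q
O(14): 14−4=10 → K
Z(25): 25−4=21 → V

VGIEKUCRQKV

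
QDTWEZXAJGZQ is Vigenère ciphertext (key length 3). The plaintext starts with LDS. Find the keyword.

Subtract each crib letter from the matching ciphertext letter (mod 26):
Q(16)−L(11)=5 → F
D(3)−D(3)=0 → A
T(19)−S(18)=1 → B

FAB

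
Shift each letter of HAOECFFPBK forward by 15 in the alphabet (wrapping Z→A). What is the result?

WPDTRUUEQZ

H(7): 7+15=22 → W
A(0): 0+15=15 → P
O(14): 14+15=29≡3 → D
E(4): 4+15=19 → T
C(2): 2+15=17 → R
F(5): 5+15=20 → U
F(5): 5+15=20 → U
P(15): 15+15=30≡4 → E
B(1): 1+15=16 → Q
K(10): 10+15=25 → Z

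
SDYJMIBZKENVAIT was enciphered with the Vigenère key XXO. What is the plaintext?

Repeat the key across the ciphertext: XXOXXOXXOXXOXXO
S(18)−X(23): -5≡21 → V
D(3)−X(23): -20≡6 → G
Y(24)−O(14): 10 → K
J(9)−X(23): -14≡12 → M
M(12)−X(23): -11≡15 → P
I(8)−O(14): -6≡20 → U
B(1)−X(23): -22≡4 → E
Z(25)−X(23): 2 → C
K(10)−O(14): -4≡22 → W
E(4)−X(23): -19≡7 → H
N(13)−X(23): -10≡16 → Q
V(21)−O(14): 7 → H
A(0)−X(23): -23≡3 → D
I(8)−X(23): -15≡11 → L
T(19)−O(14): 5 → F

VGKMPUECWHQHDLF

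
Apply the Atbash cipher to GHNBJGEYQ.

TSMYQTVBJ

G(6) → T(19)
H(7) → S(18)
N(13) → M(12)
B(1) → Y(24)
J(9) → Q(16)
G(6) → T(19)
E(4) → V(21)
Y(24) → B(1)
Q(16) → J(9)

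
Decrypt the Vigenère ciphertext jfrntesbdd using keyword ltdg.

Repeat the key across the ciphertext: ltdgltdglt
j(9)−l(11): -2≡24 → y
f(5)−t(19): -14≡12 → m
r(17)−d(3): 14 → o
n(13)−g(6): 7 → h
t(19)−l(11): 8 → i
e(4)−t(19): -15≡11 → l
s(18)−d(3): 15 → p
b(1)−g(6): -5≡21 → v
d(3)−l(11): -8≡18 → s
d(3)−t(19): -16≡10 → k

ymohilpvsk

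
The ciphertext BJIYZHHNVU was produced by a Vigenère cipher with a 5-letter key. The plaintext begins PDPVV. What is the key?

MGTDE

Subtract each crib letter from the matching ciphertext letter (mod 26):
B(1)−P(15)=-14≡12 → M
J(9)−D(3)=6 → G
I(8)−P(15)=-7≡19 → T
Y(24)−V(21)=3 → D
Z(25)−V(21)=4 → E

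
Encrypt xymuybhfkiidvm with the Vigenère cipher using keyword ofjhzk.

ldvbxlvktphnjr

Repeat the key across the message: ofjhzkofjhzkof
x(23)+o(14): 37≡11 → l
y(24)+f(5): 29≡3 → d
m(12)+j(9): 21 → v
u(20)+h(7): 27≡1 → b
y(24)+z(25): 49≡23 → x
b(1)+k(10): 11 → l
h(7)+o(14): 21 → v
f(5)+f(5): 10 → k
k(10)+j(9): 19 → t
i(8)+h(7): 15 → p
i(8)+z(25): 33≡7 → h
d(3)+k(10): 13 → n
v(21)+o(14): 35≡9 → j
m(12)+f(5): 17 → r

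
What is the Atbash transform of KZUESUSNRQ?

K(10) → P(15)
Z(25) → A(0)
U(20) → F(5)
E(4) → V(21)
S(18) → H(7)
U(20) → F(5)
S(18) → H(7)
N(13) → M(12)
R(17) → I(8)
Q(16) → J(9)

PAFVHFHMIJ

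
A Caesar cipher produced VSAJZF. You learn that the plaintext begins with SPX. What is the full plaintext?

SPXGWC

From the crib: V(21)−S(18)=3, so the shift is 3.
Subtract 3 from each ciphertext letter:
V(21): 21−3=18 → S
S(18): 18−3=15 → P
A(0): 0−3=-3≡23 → X
J(9): 9−3=6 → G
Z(25): 25−3=22 → W
F(5): 5−3=2 → C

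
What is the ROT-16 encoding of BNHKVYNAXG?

RDXALODQNW

B(1): 1+16=17 → R
N(13): 13+16=29≡3 → D
H(7): 7+16=23 → X
K(10): 10+16=26≡0 → A
V(21): 21+16=37≡11 → L
Y(24): 24+16=40≡14 → O
N(13): 13+16=29≡3 → D
A(0): 0+16=16 → Q
X(23): 23+16=39≡13 → N
G(6): 6+16=22 → W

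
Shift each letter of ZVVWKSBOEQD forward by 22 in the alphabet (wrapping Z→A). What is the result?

VRRSGOXKAMZ

Z(25): 25+22=47≡21 → V
V(21): 21+22=43≡17 → R
V(21): 21+22=43≡17 → R
W(22): 22+22=44≡18 → S
K(10): 10+22=32≡6 → G
S(18): 18+22=40≡14 → O
B(1): 1+22=23 → X
O(14): 14+22=36≡10 → K
E(4): 4+22=26≡0 → A
Q(16): 16+22=38≡12 → M
D(3): 3+22=25 → Z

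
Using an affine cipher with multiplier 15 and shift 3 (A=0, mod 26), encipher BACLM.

SDHMB

B(1): 15·1+3=18 → S
A(0): 15·0+3=3 → D
C(2): 15·2+3=33≡7 → H
L(11): 15·11+3=168≡12 → M
M(12): 15·12+3=183≡1 → B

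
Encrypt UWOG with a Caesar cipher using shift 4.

U(20): 20+4=24 → Y
W(22): 22+4=26≡0 → A
O(14): 14+4=18 → S
G(6): 6+4=10 → K

YASK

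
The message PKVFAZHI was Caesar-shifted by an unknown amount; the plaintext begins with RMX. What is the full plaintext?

From the crib: P(15)−R(17)=-2≡24, so the shift is 24.
Subtract 24 from each ciphertext letter:
P(15): 15−24=-9≡17 → R
K(10): 10−24=-14≡12 → M
V(21): 21−24=-3≡23 → X
F(5): 5−24=-19≡7 → H
A(0): 0−24=-24≡2 → C
Z(25): 25−24=1 → B
H(7): 7−24=-17≡9 → J
I(8): 8−24=-16≡10 → K

RMXHCBJK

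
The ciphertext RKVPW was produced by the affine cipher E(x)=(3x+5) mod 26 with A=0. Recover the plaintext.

ETOMX

The inverse of 3 mod 26 is 9, since 3·9=27≡1. Apply D(y)=9·(y−5) mod 26:
R(17): 9·(17−5)=108≡4 → E
K(10): 9·(10−5)=45≡19 → T
V(21): 9·(21−5)=144≡14 → O
P(15): 9·(15−5)=90≡12 → M
W(22): 9·(22−5)=153≡23 → X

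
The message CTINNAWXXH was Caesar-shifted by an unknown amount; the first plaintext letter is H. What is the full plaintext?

HYNSSFBCCM

From the crib: C(2)−H(7)=-5≡21, so the shift is 21.
Subtract 21 from each ciphertext letter:
C(2): 2−21=-19≡7 → H
T(19): 19−21=-2≡24 → Y
I(8): 8−21=-13≡13 → N
N(13): 13−21=-8≡18 → S
N(13): 13−21=-8≡18 → S
A(0): 0−21=-21≡5 → F
W(22): 22−21=1 → B
X(23): 23−21=2 → C
X(23): 23−21=2 → C
H(7): 7−21=-14≡12 → M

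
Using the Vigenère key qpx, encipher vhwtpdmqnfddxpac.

lwtjeacfkvsanexs

Repeat the key across the message: qpxqpxqpxqpxqpxq
v(21)+q(16): 37≡11 → l
h(7)+p(15): 22 → w
w(22)+x(23): 45≡19 → t
t(19)+q(16): 35≡9 → j
p(15)+p(15): 30≡4 → e
d(3)+x(23): 26≡0 → a
m(12)+q(16): 28≡2 → c
q(16)+p(15): 31≡5 → f
n(13)+x(23): 36≡10 → k
f(5)+q(16): 21 → v
d(3)+p(15): 18 → s
d(3)+x(23): 26≡0 → a
x(23)+q(16): 39≡13 → n
p(15)+p(15): 30≡4 → e
a(0)+x(23): 23 → x
c(2)+q(16): 18 → s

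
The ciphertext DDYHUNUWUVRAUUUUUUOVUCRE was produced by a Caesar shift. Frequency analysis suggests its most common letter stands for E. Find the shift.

16

The most frequent ciphertext letter is U (appears 10 times).
U is position 20; E is position 4.
Shift = 16.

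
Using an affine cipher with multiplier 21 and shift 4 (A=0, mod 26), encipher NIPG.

RQHA

N(13): 21·13+4=277≡17 → R
I(8): 21·8+4=172≡16 → Q
P(15): 21·15+4=319≡7 → H
G(6): 21·6+4=130≡0 → A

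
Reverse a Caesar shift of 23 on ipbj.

i(8): 8−23=-15≡11 → l
p(15): 15−23=-8≡18 → s
b(1): 1−23=-22≡4 → e
j(9): 9−23=-14≡12 → m

lsem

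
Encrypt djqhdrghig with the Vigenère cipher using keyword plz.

supwoqvshv

Repeat the key across the message: plzplzplzp
d(3)+p(15): 18 → s
j(9)+l(11): 20 → u
q(16)+z(25): 41≡15 → p
h(7)+p(15): 22 → w
d(3)+l(11): 14 → o
r(17)+z(25): 42≡16 → q
g(6)+p(15): 21 → v
h(7)+l(11): 18 → s
i(8)+z(25): 33≡7 → h
g(6)+p(15): 21 → v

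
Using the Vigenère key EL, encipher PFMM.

Repeat the key across the message: ELEL
P(15)+E(4): 19 → T
F(5)+L(11): 16 → Q
M(12)+E(4): 16 → Q
M(12)+L(11): 23 → X

TQQX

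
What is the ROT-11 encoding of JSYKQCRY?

UDJVBNCJ

J(9): 9+11=20 → U
S(18): 18+11=29≡3 → D
Y(24): 24+11=35≡9 → J
K(10): 10+11=21 → V
Q(16): 16+11=27≡1 → B
C(2): 2+11=13 → N
R(17): 17+11=28≡2 → C
Y(24): 24+11=35≡9 → J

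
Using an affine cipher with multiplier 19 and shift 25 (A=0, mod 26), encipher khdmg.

hcetj

k(10): 19·10+25=215≡7 → h
h(7): 19·7+25=158≡2 → c
d(3): 19·3+25=82≡4 → e
m(12): 19·12+25=253≡19 → t
g(6): 19·6+25=139≡9 → j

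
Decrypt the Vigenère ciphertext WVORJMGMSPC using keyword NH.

Repeat the key across the ciphertext: NHNHNHNHNHN
W(22)−N(13): 9 → J
V(21)−H(7): 14 → O
O(14)−N(13): 1 → B
R(17)−H(7): 10 → K
J(9)−N(13): -4≡22 → W
M(12)−H(7): 5 → F
G(6)−N(13): -7≡19 → T
M(12)−H(7): 5 → F
S(18)−N(13): 5 → F
P(15)−H(7): 8 → I
C(2)−N(13): -11≡15 → P

JOBKWFTFFIP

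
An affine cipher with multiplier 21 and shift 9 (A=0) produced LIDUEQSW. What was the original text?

The inverse of 21 mod 26 is 5, since 21·5=105≡1. Apply D(y)=5·(y−9) mod 26:
L(11): 5·(11−9)=10 → K
I(8): 5·(8−9)=-5≡21 → V
D(3): 5·(3−9)=-30≡22 → W
U(20): 5·(20−9)=55≡3 → D
E(4): 5·(4−9)=-25≡1 → B
Q(16): 5·(16−9)=35≡9 → J
S(18): 5·(18−9)=45≡19 → T
W(22): 5·(22−9)=65≡13 → N

KVWDBJTN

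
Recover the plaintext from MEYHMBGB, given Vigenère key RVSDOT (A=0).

VJGEYIPG

Repeat the key across the ciphertext: RVSDOTRV
M(12)−R(17): -5≡21 → V
E(4)−V(21): -17≡9 → J
Y(24)−S(18): 6 → G
H(7)−D(3): 4 → E
M(12)−O(14): -2≡24 → Y
B(1)−T(19): -18≡8 → I
G(6)−R(17): -11≡15 → P
B(1)−V(21): -20≡6 → G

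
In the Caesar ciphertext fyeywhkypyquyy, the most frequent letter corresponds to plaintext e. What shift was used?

The most frequent ciphertext letter is y (appears 6 times).
y is position 24; e is position 4.
Shift = 20.

20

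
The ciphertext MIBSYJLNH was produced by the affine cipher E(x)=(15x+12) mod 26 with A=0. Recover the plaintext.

AYBQGFTHR

The inverse of 15 mod 26 is 7, since 15·7=105≡1. Apply D(y)=7·(y−12) mod 26:
M(12): 7·(12−12)=0 → A
I(8): 7·(8−12)=-28≡24 → Y
B(1): 7·(1−12)=-77≡1 → B
S(18): 7·(18−12)=42≡16 → Q
Y(24): 7·(24−12)=84≡6 → G
J(9): 7·(9−12)=-21≡5 → F
L(11): 7·(11−12)=-7≡19 → T
N(13): 7·(13−12)=7 → H
H(7): 7·(7−12)=-35≡17 → R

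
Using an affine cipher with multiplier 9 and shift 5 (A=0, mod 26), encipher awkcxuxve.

fvrxedemp

a(0): 9·0+5=5 → f
w(22): 9·22+5=203≡21 → v
k(10): 9·10+5=95≡17 → r
c(2): 9·2+5=23 → x
x(23): 9·23+5=212≡4 → e
u(20): 9·20+5=185≡3 → d
x(23): 9·23+5=212≡4 → e
v(21): 9·21+5=194≡12 → m
e(4): 9·4+5=41≡15 → p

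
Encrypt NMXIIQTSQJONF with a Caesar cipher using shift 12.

N(13): 13+12=25 → Z
M(12): 12+12=24 → Y
X(23): 23+12=35≡9 → J
I(8): 8+12=20 → U
I(8): 8+12=20 → U
Q(16): 16+12=28≡2 → C
T(19): 19+12=31≡5 → F
S(18): 18+12=30≡4 → E
Q(16): 16+12=28≡2 → C
J(9): 9+12=21 → V
O(14): 14+12=26≡0 → A
N(13): 13+12=25 → Z
F(5): 5+12=17 → R

ZYJUUCFECVAZR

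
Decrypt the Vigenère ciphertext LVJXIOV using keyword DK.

ILGNFES

Repeat the key across the ciphertext: DKDKDKD
L(11)−D(3): 8 → I
V(21)−K(10): 11 → L
J(9)−D(3): 6 → G
X(23)−K(10): 13 → N
I(8)−D(3): 5 → F
O(14)−K(10): 4 → E
V(21)−D(3): 18 → S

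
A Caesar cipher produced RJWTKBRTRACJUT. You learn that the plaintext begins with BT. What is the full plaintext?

From the crib: R(17)−B(1)=16, so the shift is 16.
Subtract 16 from each ciphertext letter:
R(17): 17−16=1 → B
J(9): 9−16=-7≡19 → T
W(22): 22−16=6 → G
T(19): 19−16=3 → D
K(10): 10−16=-6≡20 → U
B(1): 1−16=-15≡11 → L
R(17): 17−16=1 → B
T(19): 19−16=3 → D
R(17): 17−16=1 → B
A(0): 0−16=-16≡10 → K
C(2): 2−16=-14≡12 → M
J(9): 9−16=-7≡19 → T
U(20): 20−16=4 → E
T(19): 19−16=3 → D

BTGDULBDBKMTED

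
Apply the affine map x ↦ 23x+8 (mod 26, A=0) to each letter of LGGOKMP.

L(11): 23·11+8=261≡1 → B
G(6): 23·6+8=146≡16 → Q
G(6): 23·6+8=146≡16 → Q
O(14): 23·14+8=330≡18 → S
K(10): 23·10+8=238≡4 → E
M(12): 23·12+8=284≡24 → Y
P(15): 23·15+8=353≡15 → P

BQQSEYP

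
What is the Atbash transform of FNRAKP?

UMIZPK

F(5) → U(20)
N(13) → M(12)
R(17) → I(8)
A(0) → Z(25)
K(10) → P(15)
P(15) → K(10)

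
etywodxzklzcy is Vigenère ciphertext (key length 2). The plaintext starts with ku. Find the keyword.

uz

Subtract each crib letter from the matching ciphertext letter (mod 26):
e(4)−k(10)=-6≡20 → u
t(19)−u(20)=-1≡25 → z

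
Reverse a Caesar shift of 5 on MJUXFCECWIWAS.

M(12): 12−5=7 → H
J(9): 9−5=4 → E
U(20): 20−5=15 → P
X(23): 23−5=18 → S
F(5): 5−5=0 → A
C(2): 2−5=-3≡23 → X
E(4): 4−5=-1≡25 → Z
C(2): 2−5=-3≡23 → X
W(22): 22−5=17 → R
I(8): 8−5=3 → D
W(22): 22−5=17 → R
A(0): 0−5=-5≡21 → V
S(18): 18−5=13 → N

HEPSAXZXRDRVN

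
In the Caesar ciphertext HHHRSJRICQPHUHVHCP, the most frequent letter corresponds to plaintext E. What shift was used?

The most frequent ciphertext letter is H (appears 6 times).
H is position 7; E is position 4.
Shift = 3.

3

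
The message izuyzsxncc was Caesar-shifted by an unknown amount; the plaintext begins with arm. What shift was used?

8

From the crib: i(8)−a(0)=8, so the shift is 8.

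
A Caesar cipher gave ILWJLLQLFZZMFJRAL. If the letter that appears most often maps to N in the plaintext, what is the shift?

24

The most frequent ciphertext letter is L (appears 5 times).
L is position 11; N is position 13.
Shift = -2≡24.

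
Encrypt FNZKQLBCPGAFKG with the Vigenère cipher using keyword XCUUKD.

Repeat the key across the message: XCUUKDXCUUKDXC
F(5)+X(23): 28≡2 → C
N(13)+C(2): 15 → P
Z(25)+U(20): 45≡19 → T
K(10)+U(20): 30≡4 → E
Q(16)+K(10): 26≡0 → A
L(11)+D(3): 14 → O
B(1)+X(23): 24 → Y
C(2)+C(2): 4 → E
P(15)+U(20): 35≡9 → J
G(6)+U(20): 26≡0 → A
A(0)+K(10): 10 → K
F(5)+D(3): 8 → I
K(10)+X(23): 33≡7 → H
G(6)+C(2): 8 → I

CPTEAOYEJAKIHI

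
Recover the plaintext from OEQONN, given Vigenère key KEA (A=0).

Repeat the key across the ciphertext: KEAKEA
O(14)−K(10): 4 → E
E(4)−E(4): 0 → A
Q(16)−A(0): 16 → Q
O(14)−K(10): 4 → E
N(13)−E(4): 9 → J
N(13)−A(0): 13 → N

EAQEJN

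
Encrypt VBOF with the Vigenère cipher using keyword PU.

KVDZ

Repeat the key across the message: PUPU
V(21)+P(15): 36≡10 → K
B(1)+U(20): 21 → V
O(14)+P(15): 29≡3 → D
F(5)+U(20): 25 → Z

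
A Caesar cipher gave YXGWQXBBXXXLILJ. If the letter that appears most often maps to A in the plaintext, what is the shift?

23

The most frequent ciphertext letter is X (appears 5 times).
X is position 23; A is position 0.
Shift = 23.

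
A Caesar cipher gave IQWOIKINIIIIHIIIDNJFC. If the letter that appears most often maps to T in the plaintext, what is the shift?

The most frequent ciphertext letter is I (appears 10 times).
I is position 8; T is position 19.
Shift = -11≡15.

15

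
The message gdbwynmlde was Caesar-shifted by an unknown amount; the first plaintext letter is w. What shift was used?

10

From the crib: g(6)−w(22)=-16≡10, so the shift is 10.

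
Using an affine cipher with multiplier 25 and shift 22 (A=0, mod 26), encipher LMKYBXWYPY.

LKMYVZAYHY

L(11): 25·11+22=297≡11 → L
M(12): 25·12+22=322≡10 → K
K(10): 25·10+22=272≡12 → M
Y(24): 25·24+22=622≡24 → Y
B(1): 25·1+22=47≡21 → V
X(23): 25·23+22=597≡25 → Z
W(22): 25·22+22=572≡0 → A
Y(24): 25·24+22=622≡24 → Y
P(15): 25·15+22=397≡7 → H
Y(24): 25·24+22=622≡24 → Y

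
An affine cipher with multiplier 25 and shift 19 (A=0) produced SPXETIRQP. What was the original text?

The inverse of 25 mod 26 is 25, since 25·25=625≡1. Apply D(y)=25·(y−19) mod 26:
S(18): 25·(18−19)=-25≡1 → B
P(15): 25·(15−19)=-100≡4 → E
X(23): 25·(23−19)=100≡22 → W
E(4): 25·(4−19)=-375≡15 → P
T(19): 25·(19−19)=0 → A
I(8): 25·(8−19)=-275≡11 → L
R(17): 25·(17−19)=-50≡2 → C
Q(16): 25·(16−19)=-75≡3 → D
P(15): 25·(15−19)=-100≡4 → E

BEWPALCDE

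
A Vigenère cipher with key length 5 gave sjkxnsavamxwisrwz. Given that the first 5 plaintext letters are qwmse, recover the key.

Subtract each crib letter from the matching ciphertext letter (mod 26):
s(18)−q(16)=2 → c
j(9)−w(22)=-13≡13 → n
k(10)−m(12)=-2≡24 → y
x(23)−s(18)=5 → f
n(13)−e(4)=9 → j

cnyfj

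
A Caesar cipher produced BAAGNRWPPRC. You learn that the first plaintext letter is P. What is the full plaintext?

From the crib: B(1)−P(15)=-14≡12, so the shift is 12.
Subtract 12 from each ciphertext letter:
B(1): 1−12=-11≡15 → P
A(0): 0−12=-12≡14 → O
A(0): 0−12=-12≡14 → O
G(6): 6−12=-6≡20 → U
N(13): 13−12=1 → B
R(17): 17−12=5 → F
W(22): 22−12=10 → K
P(15): 15−12=3 → D
P(15): 15−12=3 → D
R(17): 17−12=5 → F
C(2): 2−12=-10≡16 → Q

POOUBFKDDFQ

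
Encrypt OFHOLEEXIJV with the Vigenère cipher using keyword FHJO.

TMQCQLNLNQE

Repeat the key across the message: FHJOFHJOFHJ
O(14)+F(5): 19 → T
F(5)+H(7): 12 → M
H(7)+J(9): 16 → Q
O(14)+O(14): 28≡2 → C
L(11)+F(5): 16 → Q
E(4)+H(7): 11 → L
E(4)+J(9): 13 → N
X(23)+O(14): 37≡11 → L
I(8)+F(5): 13 → N
J(9)+H(7): 16 → Q
V(21)+J(9): 30≡4 → E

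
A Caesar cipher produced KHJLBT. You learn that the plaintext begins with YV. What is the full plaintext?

From the crib: K(10)−Y(24)=-14≡12, so the shift is 12.
Subtract 12 from each ciphertext letter:
K(10): 10−12=-2≡24 → Y
H(7): 7−12=-5≡21 → V
J(9): 9−12=-3≡23 → X
L(11): 11−12=-1≡25 → Z
B(1): 1−12=-11≡15 → P
T(19): 19−12=7 → H

YVXZPH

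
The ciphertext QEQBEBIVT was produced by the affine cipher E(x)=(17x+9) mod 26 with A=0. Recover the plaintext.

FPFYPYDQW

The inverse of 17 mod 26 is 23, since 17·23=391≡1. Apply D(y)=23·(y−9) mod 26:
Q(16): 23·(16−9)=161≡5 → F
E(4): 23·(4−9)=-115≡15 → P
Q(16): 23·(16−9)=161≡5 → F
B(1): 23·(1−9)=-184≡24 → Y
E(4): 23·(4−9)=-115≡15 → P
B(1): 23·(1−9)=-184≡24 → Y
I(8): 23·(8−9)=-23≡3 → D
V(21): 23·(21−9)=276≡16 → Q
T(19): 23·(19−9)=230≡22 → W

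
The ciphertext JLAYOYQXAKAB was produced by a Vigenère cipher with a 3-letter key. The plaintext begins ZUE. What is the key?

Subtract each crib letter from the matching ciphertext letter (mod 26):
J(9)−Z(25)=-16≡10 → K
L(11)−U(20)=-9≡17 → R
A(0)−E(4)=-4≡22 → W

KRW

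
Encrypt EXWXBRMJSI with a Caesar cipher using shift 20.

YRQRVLGDMC

E(4): 4+20=24 → Y
X(23): 23+20=43≡17 → R
W(22): 22+20=42≡16 → Q
X(23): 23+20=43≡17 → R
B(1): 1+20=21 → V
R(17): 17+20=37≡11 → L
M(12): 12+20=32≡6 → G
J(9): 9+20=29≡3 → D
S(18): 18+20=38≡12 → M
I(8): 8+20=28≡2 → C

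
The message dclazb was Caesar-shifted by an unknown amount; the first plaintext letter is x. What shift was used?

From the crib: d(3)−x(23)=-20≡6, so the shift is 6.

6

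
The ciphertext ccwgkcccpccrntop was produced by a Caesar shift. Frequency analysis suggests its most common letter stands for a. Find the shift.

2

The most frequent ciphertext letter is c (appears 7 times).
c is position 2; a is position 0.
Shift = 2.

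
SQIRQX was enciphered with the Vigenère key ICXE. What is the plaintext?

Repeat the key across the ciphertext: ICXEIC
S(18)−I(8): 10 → K
Q(16)−C(2): 14 → O
I(8)−X(23): -15≡11 → L
R(17)−E(4): 13 → N
Q(16)−I(8): 8 → I
X(23)−C(2): 21 → V

KOLNIV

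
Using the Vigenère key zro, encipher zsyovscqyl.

Repeat the key across the message: zrozrozroz
z(25)+z(25): 50≡24 → y
s(18)+r(17): 35≡9 → j
y(24)+o(14): 38≡12 → m
o(14)+z(25): 39≡13 → n
v(21)+r(17): 38≡12 → m
s(18)+o(14): 32≡6 → g
c(2)+z(25): 27≡1 → b
q(16)+r(17): 33≡7 → h
y(24)+o(14): 38≡12 → m
l(11)+z(25): 36≡10 → k

yjmnmgbhmk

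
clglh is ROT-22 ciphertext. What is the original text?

c(2): 2−22=-20≡6 → g
l(11): 11−22=-11≡15 → p
g(6): 6−22=-16≡10 → k
l(11): 11−22=-11≡15 → p
h(7): 7−22=-15≡11 → l

gpkpl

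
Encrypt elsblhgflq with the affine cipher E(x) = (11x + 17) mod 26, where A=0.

e(4): 11·4+17=61≡9 → j
l(11): 11·11+17=138≡8 → i
s(18): 11·18+17=215≡7 → h
b(1): 11·1+17=28≡2 → c
l(11): 11·11+17=138≡8 → i
h(7): 11·7+17=94≡16 → q
g(6): 11·6+17=83≡5 → f
f(5): 11·5+17=72≡20 → u
l(11): 11·11+17=138≡8 → i
q(16): 11·16+17=193≡11 → l

jihciqfuil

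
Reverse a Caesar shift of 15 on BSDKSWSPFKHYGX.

MDOVDHDAQVSJRI

B(1): 1−15=-14≡12 → M
S(18): 18−15=3 → D
D(3): 3−15=-12≡14 → O
K(10): 10−15=-5≡21 → V
S(18): 18−15=3 → D
W(22): 22−15=7 → H
S(18): 18−15=3 → D
P(15): 15−15=0 → A
F(5): 5−15=-10≡16 → Q
K(10): 10−15=-5≡21 → V
H(7): 7−15=-8≡18 → S
Y(24): 24−15=9 → J
G(6): 6−15=-9≡17 → R
X(23): 23−15=8 → I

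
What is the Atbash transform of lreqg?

oivjt

l(11) → o(14)
r(17) → i(8)
e(4) → v(21)
q(16) → j(9)
g(6) → t(19)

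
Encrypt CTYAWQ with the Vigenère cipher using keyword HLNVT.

Repeat the key across the message: HLNVTH
C(2)+H(7): 9 → J
T(19)+L(11): 30≡4 → E
Y(24)+N(13): 37≡11 → L
A(0)+V(21): 21 → V
W(22)+T(19): 41≡15 → P
Q(16)+H(7): 23 → X

JELVPX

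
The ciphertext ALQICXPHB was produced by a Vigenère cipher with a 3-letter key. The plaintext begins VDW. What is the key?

FIU

Subtract each crib letter from the matching ciphertext letter (mod 26):
A(0)−V(21)=-21≡5 → F
L(11)−D(3)=8 → I
Q(16)−W(22)=-6≡20 → U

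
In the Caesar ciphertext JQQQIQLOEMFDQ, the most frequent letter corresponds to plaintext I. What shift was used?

The most frequent ciphertext letter is Q (appears 5 times).
Q is position 16; I is position 8.
Shift = 8.

8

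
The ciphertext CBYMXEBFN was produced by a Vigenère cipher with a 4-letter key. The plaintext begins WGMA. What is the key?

GVMM

Subtract each crib letter from the matching ciphertext letter (mod 26):
C(2)−W(22)=-20≡6 → G
B(1)−G(6)=-5≡21 → V
Y(24)−M(12)=12 → M
M(12)−A(0)=12 → M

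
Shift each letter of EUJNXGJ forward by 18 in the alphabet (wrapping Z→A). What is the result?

WMBFPYB

E(4): 4+18=22 → W
U(20): 20+18=38≡12 → M
J(9): 9+18=27≡1 → B
N(13): 13+18=31≡5 → F
X(23): 23+18=41≡15 → P
G(6): 6+18=24 → Y
J(9): 9+18=27≡1 → B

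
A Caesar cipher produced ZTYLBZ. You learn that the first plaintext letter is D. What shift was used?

From the crib: Z(25)−D(3)=22, so the shift is 22.

22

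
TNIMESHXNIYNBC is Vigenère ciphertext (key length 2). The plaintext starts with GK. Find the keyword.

ND

Subtract each crib letter from the matching ciphertext letter (mod 26):
T(19)−G(6)=13 → N
N(13)−K(10)=3 → D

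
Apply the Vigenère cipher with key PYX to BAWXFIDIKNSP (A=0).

QYTMDFSGHCQM

Repeat the key across the message: PYXPYXPYXPYX
B(1)+P(15): 16 → Q
A(0)+Y(24): 24 → Y
W(22)+X(23): 45≡19 → T
X(23)+P(15): 38≡12 → M
F(5)+Y(24): 29≡3 → D
I(8)+X(23): 31≡5 → F
D(3)+P(15): 18 → S
I(8)+Y(24): 32≡6 → G
K(10)+X(23): 33≡7 → H
N(13)+P(15): 28≡2 → C
S(18)+Y(24): 42≡16 → Q
P(15)+X(23): 38≡12 → M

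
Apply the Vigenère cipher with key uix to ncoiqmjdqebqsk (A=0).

Repeat the key across the message: uixuixuixuixui
n(13)+u(20): 33≡7 → h
c(2)+i(8): 10 → k
o(14)+x(23): 37≡11 → l
i(8)+u(20): 28≡2 → c
q(16)+i(8): 24 → y
m(12)+x(23): 35≡9 → j
j(9)+u(20): 29≡3 → d
d(3)+i(8): 11 → l
q(16)+x(23): 39≡13 → n
e(4)+u(20): 24 → y
b(1)+i(8): 9 → j
q(16)+x(23): 39≡13 → n
s(18)+u(20): 38≡12 → m
k(10)+i(8): 18 → s

hklcyjdlnyjnms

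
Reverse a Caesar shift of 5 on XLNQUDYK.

SGILPYTF

X(23): 23−5=18 → S
L(11): 11−5=6 → G
N(13): 13−5=8 → I
Q(16): 16−5=11 → L
U(20): 20−5=15 → P
D(3): 3−5=-2≡24 → Y
Y(24): 24−5=19 → T
K(10): 10−5=5 → F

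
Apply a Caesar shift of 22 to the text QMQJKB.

Q(16): 16+22=38≡12 → M
M(12): 12+22=34≡8 → I
Q(16): 16+22=38≡12 → M
J(9): 9+22=31≡5 → F
K(10): 10+22=32≡6 → G
B(1): 1+22=23 → X

MIMFGX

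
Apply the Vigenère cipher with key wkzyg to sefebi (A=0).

ooeche

Repeat the key across the message: wkzygw
s(18)+w(22): 40≡14 → o
e(4)+k(10): 14 → o
f(5)+z(25): 30≡4 → e
e(4)+y(24): 28≡2 → c
b(1)+g(6): 7 → h
i(8)+w(22): 30≡4 → e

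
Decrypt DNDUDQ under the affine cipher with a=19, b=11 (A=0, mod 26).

QWQVQD

The inverse of 19 mod 26 is 11, since 19·11=209≡1. Apply D(y)=11·(y−11) mod 26:
D(3): 11·(3−11)=-88≡16 → Q
N(13): 11·(13−11)=22 → W
D(3): 11·(3−11)=-88≡16 → Q
U(20): 11·(20−11)=99≡21 → V
D(3): 11·(3−11)=-88≡16 → Q
Q(16): 11·(16−11)=55≡3 → D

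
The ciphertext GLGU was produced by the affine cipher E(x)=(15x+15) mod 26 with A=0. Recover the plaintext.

The inverse of 15 mod 26 is 7, since 15·7=105≡1. Apply D(y)=7·(y−15) mod 26:
G(6): 7·(6−15)=-63≡15 → P
L(11): 7·(11−15)=-28≡24 → Y
G(6): 7·(6−15)=-63≡15 → P
U(20): 7·(20−15)=35≡9 → J

PYPJ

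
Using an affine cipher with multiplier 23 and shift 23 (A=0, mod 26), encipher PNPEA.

EKELX

P(15): 23·15+23=368≡4 → E
N(13): 23·13+23=322≡10 → K
P(15): 23·15+23=368≡4 → E
E(4): 23·4+23=115≡11 → L
A(0): 23·0+23=23 → X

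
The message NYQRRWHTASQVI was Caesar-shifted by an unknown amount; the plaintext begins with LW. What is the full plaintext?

LWOPPUFRYQOTG

From the crib: N(13)−L(11)=2, so the shift is 2.
Subtract 2 from each ciphertext letter:
N(13): 13−2=11 → L
Y(24): 24−2=22 → W
Q(16): 16−2=14 → O
R(17): 17−2=15 → P
R(17): 17−2=15 → P
W(22): 22−2=20 → U
H(7): 7−2=5 → F
T(19): 19−2=17 → R
A(0): 0−2=-2≡24 → Y
S(18): 18−2=16 → Q
Q(16): 16−2=14 → O
V(21): 21−2=19 → T
I(8): 8−2=6 → G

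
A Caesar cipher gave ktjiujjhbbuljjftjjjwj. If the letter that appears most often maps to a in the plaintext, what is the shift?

The most frequent ciphertext letter is j (appears 9 times).
j is position 9; a is position 0.
Shift = 9.

9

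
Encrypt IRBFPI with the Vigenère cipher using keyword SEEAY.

Repeat the key across the message: SEEAYS
I(8)+S(18): 26≡0 → A
R(17)+E(4): 21 → V
B(1)+E(4): 5 → F
F(5)+A(0): 5 → F
P(15)+Y(24): 39≡13 → N
I(8)+S(18): 26≡0 → A

AVFFNA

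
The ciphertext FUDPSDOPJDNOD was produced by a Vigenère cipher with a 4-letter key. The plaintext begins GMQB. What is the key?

ZINO

Subtract each crib letter from the matching ciphertext letter (mod 26):
F(5)−G(6)=-1≡25 → Z
U(20)−M(12)=8 → I
D(3)−Q(16)=-13≡13 → N
P(15)−B(1)=14 → O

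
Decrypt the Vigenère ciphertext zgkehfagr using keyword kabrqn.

pgjnrsqgq

Repeat the key across the ciphertext: kabrqnkab
z(25)−k(10): 15 → p
g(6)−a(0): 6 → g
k(10)−b(1): 9 → j
e(4)−r(17): -13≡13 → n
h(7)−q(16): -9≡17 → r
f(5)−n(13): -8≡18 → s
a(0)−k(10): -10≡16 → q
g(6)−a(0): 6 → g
r(17)−b(1): 16 → q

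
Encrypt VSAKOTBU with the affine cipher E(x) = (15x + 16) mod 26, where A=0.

V(21): 15·21+16=331≡19 → T
S(18): 15·18+16=286≡0 → A
A(0): 15·0+16=16 → Q
K(10): 15·10+16=166≡10 → K
O(14): 15·14+16=226≡18 → S
T(19): 15·19+16=301≡15 → P
B(1): 15·1+16=31≡5 → F
U(20): 15·20+16=316≡4 → E

TAQKSPFE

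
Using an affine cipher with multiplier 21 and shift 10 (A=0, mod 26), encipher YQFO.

Y(24): 21·24+10=514≡20 → U
Q(16): 21·16+10=346≡8 → I
F(5): 21·5+10=115≡11 → L
O(14): 21·14+10=304≡18 → S

UILS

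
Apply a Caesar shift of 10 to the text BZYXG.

B(1): 1+10=11 → L
Z(25): 25+10=35≡9 → J
Y(24): 24+10=34≡8 → I
X(23): 23+10=33≡7 → H
G(6): 6+10=16 → Q

LJIHQ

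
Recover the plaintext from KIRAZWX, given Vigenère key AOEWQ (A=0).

Repeat the key across the ciphertext: AOEWQAO
K(10)−A(0): 10 → K
I(8)−O(14): -6≡20 → U
R(17)−E(4): 13 → N
A(0)−W(22): -22≡4 → E
Z(25)−Q(16): 9 → J
W(22)−A(0): 22 → W
X(23)−O(14): 9 → J

KUNEJWJ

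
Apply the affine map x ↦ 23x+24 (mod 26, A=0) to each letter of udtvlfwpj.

u(20): 23·20+24=484≡16 → q
d(3): 23·3+24=93≡15 → p
t(19): 23·19+24=461≡19 → t
v(21): 23·21+24=507≡13 → n
l(11): 23·11+24=277≡17 → r
f(5): 23·5+24=139≡9 → j
w(22): 23·22+24=530≡10 → k
p(15): 23·15+24=369≡5 → f
j(9): 23·9+24=231≡23 → x

qptnrjkfx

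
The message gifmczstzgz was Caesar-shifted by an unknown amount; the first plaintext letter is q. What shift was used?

16

From the crib: g(6)−q(16)=-10≡16, so the shift is 16.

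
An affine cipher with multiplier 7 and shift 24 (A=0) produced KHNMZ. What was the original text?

YFRCP

The inverse of 7 mod 26 is 15, since 7·15=105≡1. Apply D(y)=15·(y−24) mod 26:
K(10): 15·(10−24)=-210≡24 → Y
H(7): 15·(7−24)=-255≡5 → F
N(13): 15·(13−24)=-165≡17 → R
M(12): 15·(12−24)=-180≡2 → C
Z(25): 15·(25−24)=15 → P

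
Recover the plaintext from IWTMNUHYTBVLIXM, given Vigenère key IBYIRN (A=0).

Repeat the key across the ciphertext: IBYIRNIBYIRNIBY
I(8)−I(8): 0 → A
W(22)−B(1): 21 → V
T(19)−Y(24): -5≡21 → V
M(12)−I(8): 4 → E
N(13)−R(17): -4≡22 → W
U(20)−N(13): 7 → H
H(7)−I(8): -1≡25 → Z
Y(24)−B(1): 23 → X
T(19)−Y(24): -5≡21 → V
B(1)−I(8): -7≡19 → T
V(21)−R(17): 4 → E
L(11)−N(13): -2≡24 → Y
I(8)−I(8): 0 → A
X(23)−B(1): 22 → W
M(12)−Y(24): -12≡14 → O

AVVEWHZXVTEYAWO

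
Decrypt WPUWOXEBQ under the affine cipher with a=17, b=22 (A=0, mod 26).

AVGAYXCLS

The inverse of 17 mod 26 is 23, since 17·23=391≡1. Apply D(y)=23·(y−22) mod 26:
W(22): 23·(22−22)=0 → A
P(15): 23·(15−22)=-161≡21 → V
U(20): 23·(20−22)=-46≡6 → G
W(22): 23·(22−22)=0 → A
O(14): 23·(14−22)=-184≡24 → Y
X(23): 23·(23−22)=23 → X
E(4): 23·(4−22)=-414≡2 → C
B(1): 23·(1−22)=-483≡11 → L
Q(16): 23·(16−22)=-138≡18 → S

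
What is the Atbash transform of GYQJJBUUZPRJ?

G(6) → T(19)
Y(24) → B(1)
Q(16) → J(9)
J(9) → Q(16)
J(9) → Q(16)
B(1) → Y(24)
U(20) → F(5)
U(20) → F(5)
Z(25) → A(0)
P(15) → K(10)
R(17) → I(8)
J(9) → Q(16)

TBJQQYFFAKIQ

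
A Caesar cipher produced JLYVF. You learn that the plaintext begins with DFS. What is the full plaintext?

From the crib: J(9)−D(3)=6, so the shift is 6.
Subtract 6 from each ciphertext letter:
J(9): 9−6=3 → D
L(11): 11−6=5 → F
Y(24): 24−6=18 → S
V(21): 21−6=15 → P
F(5): 5−6=-1≡25 → Z

DFSPZ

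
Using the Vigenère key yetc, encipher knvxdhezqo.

Repeat the key across the message: yetcyetcye
k(10)+y(24): 34≡8 → i
n(13)+e(4): 17 → r
v(21)+t(19): 40≡14 → o
x(23)+c(2): 25 → z
d(3)+y(24): 27≡1 → b
h(7)+e(4): 11 → l
e(4)+t(19): 23 → x
z(25)+c(2): 27≡1 → b
q(16)+y(24): 40≡14 → o
o(14)+e(4): 18 → s

irozblxbos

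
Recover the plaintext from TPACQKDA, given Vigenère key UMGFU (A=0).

ZDUXWQRU

Repeat the key across the ciphertext: UMGFUUMG
T(19)−U(20): -1≡25 → Z
P(15)−M(12): 3 → D
A(0)−G(6): -6≡20 → U
C(2)−F(5): -3≡23 → X
Q(16)−U(20): -4≡22 → W
K(10)−U(20): -10≡16 → Q
D(3)−M(12): -9≡17 → R
A(0)−G(6): -6≡20 → U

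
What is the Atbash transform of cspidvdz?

xhkrwewa

c(2) → x(23)
s(18) → h(7)
p(15) → k(10)
i(8) → r(17)
d(3) → w(22)
v(21) → e(4)
d(3) → w(22)
z(25) → a(0)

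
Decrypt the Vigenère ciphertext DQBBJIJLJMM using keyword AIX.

DIEBBLJDMME

Repeat the key across the ciphertext: AIXAIXAIXAI
D(3)−A(0): 3 → D
Q(16)−I(8): 8 → I
B(1)−X(23): -22≡4 → E
B(1)−A(0): 1 → B
J(9)−I(8): 1 → B
I(8)−X(23): -15≡11 → L
J(9)−A(0): 9 → J
L(11)−I(8): 3 → D
J(9)−X(23): -14≡12 → M
M(12)−A(0): 12 → M
M(12)−I(8): 4 → E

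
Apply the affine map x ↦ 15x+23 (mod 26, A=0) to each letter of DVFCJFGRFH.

D(3): 15·3+23=68≡16 → Q
V(21): 15·21+23=338≡0 → A
F(5): 15·5+23=98≡20 → U
C(2): 15·2+23=53≡1 → B
J(9): 15·9+23=158≡2 → C
F(5): 15·5+23=98≡20 → U
G(6): 15·6+23=113≡9 → J
R(17): 15·17+23=278≡18 → S
F(5): 15·5+23=98≡20 → U
H(7): 15·7+23=128≡24 → Y

QAUBCUJSUY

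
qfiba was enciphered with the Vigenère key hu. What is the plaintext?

jlbht

Repeat the key across the ciphertext: huhuh
q(16)−h(7): 9 → j
f(5)−u(20): -15≡11 → l
i(8)−h(7): 1 → b
b(1)−u(20): -19≡7 → h
a(0)−h(7): -7≡19 → t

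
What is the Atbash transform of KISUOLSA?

K(10) → P(15)
I(8) → R(17)
S(18) → H(7)
U(20) → F(5)
O(14) → L(11)
L(11) → O(14)
S(18) → H(7)
A(0) → Z(25)

PRHFLOHZ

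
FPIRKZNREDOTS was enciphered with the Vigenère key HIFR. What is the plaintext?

YHDADRIAXVJCL

Repeat the key across the ciphertext: HIFRHIFRHIFRH
F(5)−H(7): -2≡24 → Y
P(15)−I(8): 7 → H
I(8)−F(5): 3 → D
R(17)−R(17): 0 → A
K(10)−H(7): 3 → D
Z(25)−I(8): 17 → R
N(13)−F(5): 8 → I
R(17)−R(17): 0 → A
E(4)−H(7): -3≡23 → X
D(3)−I(8): -5≡21 → V
O(14)−F(5): 9 → J
T(19)−R(17): 2 → C
S(18)−H(7): 11 → L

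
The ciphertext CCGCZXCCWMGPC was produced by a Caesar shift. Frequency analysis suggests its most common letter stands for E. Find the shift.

The most frequent ciphertext letter is C (appears 6 times).
C is position 2; E is position 4.
Shift = -2≡24.

24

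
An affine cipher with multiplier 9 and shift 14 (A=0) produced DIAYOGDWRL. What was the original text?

TIKEACTYJR

The inverse of 9 mod 26 is 3, since 9·3=27≡1. Apply D(y)=3·(y−14) mod 26:
D(3): 3·(3−14)=-33≡19 → T
I(8): 3·(8−14)=-18≡8 → I
A(0): 3·(0−14)=-42≡10 → K
Y(24): 3·(24−14)=30≡4 → E
O(14): 3·(14−14)=0 → A
G(6): 3·(6−14)=-24≡2 → C
D(3): 3·(3−14)=-33≡19 → T
W(22): 3·(22−14)=24 → Y
R(17): 3·(17−14)=9 → J
L(11): 3·(11−14)=-9≡17 → R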